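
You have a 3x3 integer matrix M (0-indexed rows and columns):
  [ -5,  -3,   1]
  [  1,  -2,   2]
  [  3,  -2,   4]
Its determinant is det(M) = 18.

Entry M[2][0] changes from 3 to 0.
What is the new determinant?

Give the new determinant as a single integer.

det is linear in row 2: changing M[2][0] by delta changes det by delta * cofactor(2,0).
Cofactor C_20 = (-1)^(2+0) * minor(2,0) = -4
Entry delta = 0 - 3 = -3
Det delta = -3 * -4 = 12
New det = 18 + 12 = 30

Answer: 30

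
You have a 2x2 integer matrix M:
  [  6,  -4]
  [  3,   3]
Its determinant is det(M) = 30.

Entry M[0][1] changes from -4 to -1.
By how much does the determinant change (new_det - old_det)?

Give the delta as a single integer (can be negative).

Answer: -9

Derivation:
Cofactor C_01 = -3
Entry delta = -1 - -4 = 3
Det delta = entry_delta * cofactor = 3 * -3 = -9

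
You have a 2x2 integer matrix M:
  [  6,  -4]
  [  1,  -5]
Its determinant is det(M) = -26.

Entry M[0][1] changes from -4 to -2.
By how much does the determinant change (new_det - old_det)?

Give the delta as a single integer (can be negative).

Cofactor C_01 = -1
Entry delta = -2 - -4 = 2
Det delta = entry_delta * cofactor = 2 * -1 = -2

Answer: -2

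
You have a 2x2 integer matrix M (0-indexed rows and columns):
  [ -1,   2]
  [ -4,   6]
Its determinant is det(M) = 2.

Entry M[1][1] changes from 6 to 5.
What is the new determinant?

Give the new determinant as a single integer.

det is linear in row 1: changing M[1][1] by delta changes det by delta * cofactor(1,1).
Cofactor C_11 = (-1)^(1+1) * minor(1,1) = -1
Entry delta = 5 - 6 = -1
Det delta = -1 * -1 = 1
New det = 2 + 1 = 3

Answer: 3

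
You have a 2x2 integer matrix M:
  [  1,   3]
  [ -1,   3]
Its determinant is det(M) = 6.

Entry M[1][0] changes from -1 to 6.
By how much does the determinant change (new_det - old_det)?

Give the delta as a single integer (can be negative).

Cofactor C_10 = -3
Entry delta = 6 - -1 = 7
Det delta = entry_delta * cofactor = 7 * -3 = -21

Answer: -21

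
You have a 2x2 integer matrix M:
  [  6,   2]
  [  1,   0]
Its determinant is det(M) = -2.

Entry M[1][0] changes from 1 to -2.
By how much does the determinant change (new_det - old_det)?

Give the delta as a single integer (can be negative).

Cofactor C_10 = -2
Entry delta = -2 - 1 = -3
Det delta = entry_delta * cofactor = -3 * -2 = 6

Answer: 6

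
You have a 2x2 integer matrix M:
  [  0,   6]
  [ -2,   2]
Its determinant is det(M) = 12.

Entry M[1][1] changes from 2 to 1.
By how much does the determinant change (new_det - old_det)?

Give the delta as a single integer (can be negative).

Cofactor C_11 = 0
Entry delta = 1 - 2 = -1
Det delta = entry_delta * cofactor = -1 * 0 = 0

Answer: 0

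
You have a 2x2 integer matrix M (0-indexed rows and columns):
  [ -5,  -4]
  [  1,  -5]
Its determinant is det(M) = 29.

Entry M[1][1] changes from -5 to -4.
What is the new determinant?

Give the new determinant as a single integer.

det is linear in row 1: changing M[1][1] by delta changes det by delta * cofactor(1,1).
Cofactor C_11 = (-1)^(1+1) * minor(1,1) = -5
Entry delta = -4 - -5 = 1
Det delta = 1 * -5 = -5
New det = 29 + -5 = 24

Answer: 24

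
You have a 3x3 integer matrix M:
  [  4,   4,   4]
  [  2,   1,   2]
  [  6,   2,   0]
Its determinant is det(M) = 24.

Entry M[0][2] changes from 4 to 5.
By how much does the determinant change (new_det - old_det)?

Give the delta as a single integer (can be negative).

Answer: -2

Derivation:
Cofactor C_02 = -2
Entry delta = 5 - 4 = 1
Det delta = entry_delta * cofactor = 1 * -2 = -2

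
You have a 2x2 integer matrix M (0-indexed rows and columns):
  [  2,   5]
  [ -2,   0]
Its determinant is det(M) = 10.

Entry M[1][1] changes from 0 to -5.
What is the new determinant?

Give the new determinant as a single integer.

det is linear in row 1: changing M[1][1] by delta changes det by delta * cofactor(1,1).
Cofactor C_11 = (-1)^(1+1) * minor(1,1) = 2
Entry delta = -5 - 0 = -5
Det delta = -5 * 2 = -10
New det = 10 + -10 = 0

Answer: 0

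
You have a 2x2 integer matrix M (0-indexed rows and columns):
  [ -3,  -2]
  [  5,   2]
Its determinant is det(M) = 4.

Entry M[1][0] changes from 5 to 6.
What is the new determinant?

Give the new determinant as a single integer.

det is linear in row 1: changing M[1][0] by delta changes det by delta * cofactor(1,0).
Cofactor C_10 = (-1)^(1+0) * minor(1,0) = 2
Entry delta = 6 - 5 = 1
Det delta = 1 * 2 = 2
New det = 4 + 2 = 6

Answer: 6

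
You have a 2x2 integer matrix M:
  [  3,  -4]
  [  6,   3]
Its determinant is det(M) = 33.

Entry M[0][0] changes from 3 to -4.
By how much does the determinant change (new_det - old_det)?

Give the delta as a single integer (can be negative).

Answer: -21

Derivation:
Cofactor C_00 = 3
Entry delta = -4 - 3 = -7
Det delta = entry_delta * cofactor = -7 * 3 = -21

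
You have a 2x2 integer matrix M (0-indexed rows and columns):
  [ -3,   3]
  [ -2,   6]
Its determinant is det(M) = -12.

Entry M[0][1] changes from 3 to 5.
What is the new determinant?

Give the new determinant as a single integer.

det is linear in row 0: changing M[0][1] by delta changes det by delta * cofactor(0,1).
Cofactor C_01 = (-1)^(0+1) * minor(0,1) = 2
Entry delta = 5 - 3 = 2
Det delta = 2 * 2 = 4
New det = -12 + 4 = -8

Answer: -8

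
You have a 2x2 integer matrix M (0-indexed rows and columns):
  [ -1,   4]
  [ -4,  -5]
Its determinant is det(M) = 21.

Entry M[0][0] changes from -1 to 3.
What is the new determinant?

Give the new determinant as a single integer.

det is linear in row 0: changing M[0][0] by delta changes det by delta * cofactor(0,0).
Cofactor C_00 = (-1)^(0+0) * minor(0,0) = -5
Entry delta = 3 - -1 = 4
Det delta = 4 * -5 = -20
New det = 21 + -20 = 1

Answer: 1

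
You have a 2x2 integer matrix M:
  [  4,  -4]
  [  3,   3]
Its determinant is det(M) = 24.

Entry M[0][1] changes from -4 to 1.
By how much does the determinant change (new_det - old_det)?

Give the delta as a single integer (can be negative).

Answer: -15

Derivation:
Cofactor C_01 = -3
Entry delta = 1 - -4 = 5
Det delta = entry_delta * cofactor = 5 * -3 = -15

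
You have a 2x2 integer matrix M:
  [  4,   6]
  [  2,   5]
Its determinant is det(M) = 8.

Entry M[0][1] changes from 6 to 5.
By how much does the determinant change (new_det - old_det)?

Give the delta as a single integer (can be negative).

Answer: 2

Derivation:
Cofactor C_01 = -2
Entry delta = 5 - 6 = -1
Det delta = entry_delta * cofactor = -1 * -2 = 2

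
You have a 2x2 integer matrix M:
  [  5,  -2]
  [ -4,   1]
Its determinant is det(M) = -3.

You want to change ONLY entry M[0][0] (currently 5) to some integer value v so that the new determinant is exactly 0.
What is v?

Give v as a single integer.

det is linear in entry M[0][0]: det = old_det + (v - 5) * C_00
Cofactor C_00 = 1
Want det = 0: -3 + (v - 5) * 1 = 0
  (v - 5) = 3 / 1 = 3
  v = 5 + (3) = 8

Answer: 8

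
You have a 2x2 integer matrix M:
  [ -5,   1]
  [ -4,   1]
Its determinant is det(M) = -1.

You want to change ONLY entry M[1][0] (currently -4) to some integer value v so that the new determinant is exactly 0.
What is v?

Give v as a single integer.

Answer: -5

Derivation:
det is linear in entry M[1][0]: det = old_det + (v - -4) * C_10
Cofactor C_10 = -1
Want det = 0: -1 + (v - -4) * -1 = 0
  (v - -4) = 1 / -1 = -1
  v = -4 + (-1) = -5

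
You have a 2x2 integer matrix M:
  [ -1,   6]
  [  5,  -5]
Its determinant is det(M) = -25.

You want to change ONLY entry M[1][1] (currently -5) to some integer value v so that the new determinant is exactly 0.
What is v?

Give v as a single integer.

det is linear in entry M[1][1]: det = old_det + (v - -5) * C_11
Cofactor C_11 = -1
Want det = 0: -25 + (v - -5) * -1 = 0
  (v - -5) = 25 / -1 = -25
  v = -5 + (-25) = -30

Answer: -30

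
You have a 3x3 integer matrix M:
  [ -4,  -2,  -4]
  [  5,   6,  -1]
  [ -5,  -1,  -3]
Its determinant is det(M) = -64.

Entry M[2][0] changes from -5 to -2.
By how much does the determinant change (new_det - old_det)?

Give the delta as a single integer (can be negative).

Answer: 78

Derivation:
Cofactor C_20 = 26
Entry delta = -2 - -5 = 3
Det delta = entry_delta * cofactor = 3 * 26 = 78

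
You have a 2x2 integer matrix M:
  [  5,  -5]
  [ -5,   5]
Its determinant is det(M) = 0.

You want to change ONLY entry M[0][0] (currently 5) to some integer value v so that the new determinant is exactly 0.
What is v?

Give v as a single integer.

Answer: 5

Derivation:
det is linear in entry M[0][0]: det = old_det + (v - 5) * C_00
Cofactor C_00 = 5
Want det = 0: 0 + (v - 5) * 5 = 0
  (v - 5) = 0 / 5 = 0
  v = 5 + (0) = 5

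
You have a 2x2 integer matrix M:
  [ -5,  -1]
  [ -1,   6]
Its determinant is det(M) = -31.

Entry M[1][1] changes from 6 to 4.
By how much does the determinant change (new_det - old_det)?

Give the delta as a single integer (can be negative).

Answer: 10

Derivation:
Cofactor C_11 = -5
Entry delta = 4 - 6 = -2
Det delta = entry_delta * cofactor = -2 * -5 = 10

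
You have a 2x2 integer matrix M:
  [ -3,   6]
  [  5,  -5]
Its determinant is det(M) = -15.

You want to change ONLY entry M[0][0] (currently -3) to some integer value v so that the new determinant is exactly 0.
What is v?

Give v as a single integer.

det is linear in entry M[0][0]: det = old_det + (v - -3) * C_00
Cofactor C_00 = -5
Want det = 0: -15 + (v - -3) * -5 = 0
  (v - -3) = 15 / -5 = -3
  v = -3 + (-3) = -6

Answer: -6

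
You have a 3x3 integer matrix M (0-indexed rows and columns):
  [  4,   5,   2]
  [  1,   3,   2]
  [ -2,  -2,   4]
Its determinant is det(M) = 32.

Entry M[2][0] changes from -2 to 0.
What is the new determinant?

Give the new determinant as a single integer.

det is linear in row 2: changing M[2][0] by delta changes det by delta * cofactor(2,0).
Cofactor C_20 = (-1)^(2+0) * minor(2,0) = 4
Entry delta = 0 - -2 = 2
Det delta = 2 * 4 = 8
New det = 32 + 8 = 40

Answer: 40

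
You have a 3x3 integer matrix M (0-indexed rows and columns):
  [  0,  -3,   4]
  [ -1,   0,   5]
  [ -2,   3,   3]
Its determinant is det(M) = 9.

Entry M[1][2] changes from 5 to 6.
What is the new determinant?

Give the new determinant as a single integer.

Answer: 15

Derivation:
det is linear in row 1: changing M[1][2] by delta changes det by delta * cofactor(1,2).
Cofactor C_12 = (-1)^(1+2) * minor(1,2) = 6
Entry delta = 6 - 5 = 1
Det delta = 1 * 6 = 6
New det = 9 + 6 = 15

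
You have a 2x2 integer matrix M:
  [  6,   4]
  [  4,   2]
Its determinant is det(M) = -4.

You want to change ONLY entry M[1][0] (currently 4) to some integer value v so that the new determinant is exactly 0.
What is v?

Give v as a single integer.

Answer: 3

Derivation:
det is linear in entry M[1][0]: det = old_det + (v - 4) * C_10
Cofactor C_10 = -4
Want det = 0: -4 + (v - 4) * -4 = 0
  (v - 4) = 4 / -4 = -1
  v = 4 + (-1) = 3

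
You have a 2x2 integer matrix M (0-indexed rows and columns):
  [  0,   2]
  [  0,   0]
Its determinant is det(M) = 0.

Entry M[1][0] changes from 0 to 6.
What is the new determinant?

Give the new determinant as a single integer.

Answer: -12

Derivation:
det is linear in row 1: changing M[1][0] by delta changes det by delta * cofactor(1,0).
Cofactor C_10 = (-1)^(1+0) * minor(1,0) = -2
Entry delta = 6 - 0 = 6
Det delta = 6 * -2 = -12
New det = 0 + -12 = -12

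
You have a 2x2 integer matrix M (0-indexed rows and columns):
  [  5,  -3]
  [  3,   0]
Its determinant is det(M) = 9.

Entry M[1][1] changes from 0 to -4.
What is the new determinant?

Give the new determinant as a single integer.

det is linear in row 1: changing M[1][1] by delta changes det by delta * cofactor(1,1).
Cofactor C_11 = (-1)^(1+1) * minor(1,1) = 5
Entry delta = -4 - 0 = -4
Det delta = -4 * 5 = -20
New det = 9 + -20 = -11

Answer: -11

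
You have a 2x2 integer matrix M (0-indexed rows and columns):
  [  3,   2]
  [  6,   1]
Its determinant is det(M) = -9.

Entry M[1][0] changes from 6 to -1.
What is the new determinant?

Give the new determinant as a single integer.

det is linear in row 1: changing M[1][0] by delta changes det by delta * cofactor(1,0).
Cofactor C_10 = (-1)^(1+0) * minor(1,0) = -2
Entry delta = -1 - 6 = -7
Det delta = -7 * -2 = 14
New det = -9 + 14 = 5

Answer: 5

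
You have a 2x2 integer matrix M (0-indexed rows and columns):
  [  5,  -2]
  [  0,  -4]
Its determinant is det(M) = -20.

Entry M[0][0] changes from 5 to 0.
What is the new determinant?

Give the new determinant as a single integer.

Answer: 0

Derivation:
det is linear in row 0: changing M[0][0] by delta changes det by delta * cofactor(0,0).
Cofactor C_00 = (-1)^(0+0) * minor(0,0) = -4
Entry delta = 0 - 5 = -5
Det delta = -5 * -4 = 20
New det = -20 + 20 = 0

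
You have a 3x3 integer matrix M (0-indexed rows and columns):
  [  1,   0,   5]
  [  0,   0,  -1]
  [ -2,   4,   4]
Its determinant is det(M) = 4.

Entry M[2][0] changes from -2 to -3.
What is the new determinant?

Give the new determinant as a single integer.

Answer: 4

Derivation:
det is linear in row 2: changing M[2][0] by delta changes det by delta * cofactor(2,0).
Cofactor C_20 = (-1)^(2+0) * minor(2,0) = 0
Entry delta = -3 - -2 = -1
Det delta = -1 * 0 = 0
New det = 4 + 0 = 4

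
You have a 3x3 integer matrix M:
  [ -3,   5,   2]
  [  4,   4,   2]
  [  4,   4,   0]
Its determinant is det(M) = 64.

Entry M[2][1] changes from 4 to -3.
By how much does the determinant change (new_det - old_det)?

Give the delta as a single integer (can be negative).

Answer: -98

Derivation:
Cofactor C_21 = 14
Entry delta = -3 - 4 = -7
Det delta = entry_delta * cofactor = -7 * 14 = -98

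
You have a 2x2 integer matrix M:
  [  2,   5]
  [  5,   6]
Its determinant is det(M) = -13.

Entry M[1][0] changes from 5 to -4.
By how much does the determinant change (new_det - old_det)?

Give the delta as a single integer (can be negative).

Answer: 45

Derivation:
Cofactor C_10 = -5
Entry delta = -4 - 5 = -9
Det delta = entry_delta * cofactor = -9 * -5 = 45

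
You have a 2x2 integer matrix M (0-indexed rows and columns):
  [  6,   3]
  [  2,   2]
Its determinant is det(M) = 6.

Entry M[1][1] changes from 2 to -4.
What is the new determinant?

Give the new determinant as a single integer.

Answer: -30

Derivation:
det is linear in row 1: changing M[1][1] by delta changes det by delta * cofactor(1,1).
Cofactor C_11 = (-1)^(1+1) * minor(1,1) = 6
Entry delta = -4 - 2 = -6
Det delta = -6 * 6 = -36
New det = 6 + -36 = -30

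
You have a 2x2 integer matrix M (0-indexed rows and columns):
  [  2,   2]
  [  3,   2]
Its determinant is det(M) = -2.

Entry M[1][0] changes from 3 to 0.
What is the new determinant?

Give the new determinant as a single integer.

Answer: 4

Derivation:
det is linear in row 1: changing M[1][0] by delta changes det by delta * cofactor(1,0).
Cofactor C_10 = (-1)^(1+0) * minor(1,0) = -2
Entry delta = 0 - 3 = -3
Det delta = -3 * -2 = 6
New det = -2 + 6 = 4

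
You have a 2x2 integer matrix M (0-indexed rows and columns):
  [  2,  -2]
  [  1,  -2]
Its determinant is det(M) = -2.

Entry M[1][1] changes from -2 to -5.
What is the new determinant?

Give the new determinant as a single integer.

Answer: -8

Derivation:
det is linear in row 1: changing M[1][1] by delta changes det by delta * cofactor(1,1).
Cofactor C_11 = (-1)^(1+1) * minor(1,1) = 2
Entry delta = -5 - -2 = -3
Det delta = -3 * 2 = -6
New det = -2 + -6 = -8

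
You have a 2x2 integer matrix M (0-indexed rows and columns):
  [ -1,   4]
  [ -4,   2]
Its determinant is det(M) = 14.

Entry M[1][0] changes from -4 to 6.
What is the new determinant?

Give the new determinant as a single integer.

Answer: -26

Derivation:
det is linear in row 1: changing M[1][0] by delta changes det by delta * cofactor(1,0).
Cofactor C_10 = (-1)^(1+0) * minor(1,0) = -4
Entry delta = 6 - -4 = 10
Det delta = 10 * -4 = -40
New det = 14 + -40 = -26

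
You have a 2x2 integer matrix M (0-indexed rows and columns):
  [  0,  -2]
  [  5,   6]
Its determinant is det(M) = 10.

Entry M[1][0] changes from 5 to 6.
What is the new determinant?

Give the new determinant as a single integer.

det is linear in row 1: changing M[1][0] by delta changes det by delta * cofactor(1,0).
Cofactor C_10 = (-1)^(1+0) * minor(1,0) = 2
Entry delta = 6 - 5 = 1
Det delta = 1 * 2 = 2
New det = 10 + 2 = 12

Answer: 12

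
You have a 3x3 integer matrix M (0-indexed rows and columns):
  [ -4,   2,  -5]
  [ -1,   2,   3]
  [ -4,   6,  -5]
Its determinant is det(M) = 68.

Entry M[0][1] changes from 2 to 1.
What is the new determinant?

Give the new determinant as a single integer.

det is linear in row 0: changing M[0][1] by delta changes det by delta * cofactor(0,1).
Cofactor C_01 = (-1)^(0+1) * minor(0,1) = -17
Entry delta = 1 - 2 = -1
Det delta = -1 * -17 = 17
New det = 68 + 17 = 85

Answer: 85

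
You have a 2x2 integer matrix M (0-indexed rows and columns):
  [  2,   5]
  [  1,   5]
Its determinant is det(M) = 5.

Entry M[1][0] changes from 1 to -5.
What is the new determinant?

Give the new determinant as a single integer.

det is linear in row 1: changing M[1][0] by delta changes det by delta * cofactor(1,0).
Cofactor C_10 = (-1)^(1+0) * minor(1,0) = -5
Entry delta = -5 - 1 = -6
Det delta = -6 * -5 = 30
New det = 5 + 30 = 35

Answer: 35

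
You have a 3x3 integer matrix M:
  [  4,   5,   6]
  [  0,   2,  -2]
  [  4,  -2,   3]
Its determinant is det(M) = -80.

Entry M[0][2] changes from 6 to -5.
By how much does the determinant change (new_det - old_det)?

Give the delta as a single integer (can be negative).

Cofactor C_02 = -8
Entry delta = -5 - 6 = -11
Det delta = entry_delta * cofactor = -11 * -8 = 88

Answer: 88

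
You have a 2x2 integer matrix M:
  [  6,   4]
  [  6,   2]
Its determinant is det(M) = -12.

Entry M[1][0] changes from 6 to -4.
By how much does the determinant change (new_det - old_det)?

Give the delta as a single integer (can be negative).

Cofactor C_10 = -4
Entry delta = -4 - 6 = -10
Det delta = entry_delta * cofactor = -10 * -4 = 40

Answer: 40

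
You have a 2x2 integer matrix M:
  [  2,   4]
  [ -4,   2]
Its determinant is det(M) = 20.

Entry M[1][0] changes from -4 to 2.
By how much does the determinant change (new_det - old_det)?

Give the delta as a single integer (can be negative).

Cofactor C_10 = -4
Entry delta = 2 - -4 = 6
Det delta = entry_delta * cofactor = 6 * -4 = -24

Answer: -24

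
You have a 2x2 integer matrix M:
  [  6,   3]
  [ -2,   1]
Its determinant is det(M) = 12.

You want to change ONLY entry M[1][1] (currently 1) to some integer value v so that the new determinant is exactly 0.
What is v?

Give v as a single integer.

Answer: -1

Derivation:
det is linear in entry M[1][1]: det = old_det + (v - 1) * C_11
Cofactor C_11 = 6
Want det = 0: 12 + (v - 1) * 6 = 0
  (v - 1) = -12 / 6 = -2
  v = 1 + (-2) = -1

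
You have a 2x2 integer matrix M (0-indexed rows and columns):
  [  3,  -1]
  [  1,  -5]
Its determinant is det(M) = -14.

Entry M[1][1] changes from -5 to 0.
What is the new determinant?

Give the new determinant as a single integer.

Answer: 1

Derivation:
det is linear in row 1: changing M[1][1] by delta changes det by delta * cofactor(1,1).
Cofactor C_11 = (-1)^(1+1) * minor(1,1) = 3
Entry delta = 0 - -5 = 5
Det delta = 5 * 3 = 15
New det = -14 + 15 = 1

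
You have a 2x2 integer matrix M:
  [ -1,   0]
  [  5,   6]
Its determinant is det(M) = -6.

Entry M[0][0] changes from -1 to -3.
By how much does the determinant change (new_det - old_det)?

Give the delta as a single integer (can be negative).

Answer: -12

Derivation:
Cofactor C_00 = 6
Entry delta = -3 - -1 = -2
Det delta = entry_delta * cofactor = -2 * 6 = -12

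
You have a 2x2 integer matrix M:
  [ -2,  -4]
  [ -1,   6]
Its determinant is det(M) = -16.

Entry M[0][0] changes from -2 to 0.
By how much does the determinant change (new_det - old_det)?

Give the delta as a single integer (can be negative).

Cofactor C_00 = 6
Entry delta = 0 - -2 = 2
Det delta = entry_delta * cofactor = 2 * 6 = 12

Answer: 12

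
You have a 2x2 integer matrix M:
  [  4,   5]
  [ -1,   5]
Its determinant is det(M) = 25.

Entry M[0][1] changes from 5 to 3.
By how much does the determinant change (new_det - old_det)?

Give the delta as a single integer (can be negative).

Cofactor C_01 = 1
Entry delta = 3 - 5 = -2
Det delta = entry_delta * cofactor = -2 * 1 = -2

Answer: -2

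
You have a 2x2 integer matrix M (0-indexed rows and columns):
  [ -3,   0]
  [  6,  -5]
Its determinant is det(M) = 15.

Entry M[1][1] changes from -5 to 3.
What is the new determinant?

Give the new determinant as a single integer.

Answer: -9

Derivation:
det is linear in row 1: changing M[1][1] by delta changes det by delta * cofactor(1,1).
Cofactor C_11 = (-1)^(1+1) * minor(1,1) = -3
Entry delta = 3 - -5 = 8
Det delta = 8 * -3 = -24
New det = 15 + -24 = -9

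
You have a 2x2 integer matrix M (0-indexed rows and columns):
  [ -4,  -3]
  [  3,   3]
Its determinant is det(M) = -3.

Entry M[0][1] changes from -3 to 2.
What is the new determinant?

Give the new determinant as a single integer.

det is linear in row 0: changing M[0][1] by delta changes det by delta * cofactor(0,1).
Cofactor C_01 = (-1)^(0+1) * minor(0,1) = -3
Entry delta = 2 - -3 = 5
Det delta = 5 * -3 = -15
New det = -3 + -15 = -18

Answer: -18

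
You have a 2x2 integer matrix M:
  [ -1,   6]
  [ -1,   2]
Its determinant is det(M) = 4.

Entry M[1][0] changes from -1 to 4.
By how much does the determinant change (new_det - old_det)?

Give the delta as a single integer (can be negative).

Cofactor C_10 = -6
Entry delta = 4 - -1 = 5
Det delta = entry_delta * cofactor = 5 * -6 = -30

Answer: -30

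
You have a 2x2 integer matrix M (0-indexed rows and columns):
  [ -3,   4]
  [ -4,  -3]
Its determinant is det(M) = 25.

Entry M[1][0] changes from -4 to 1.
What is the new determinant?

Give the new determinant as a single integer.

det is linear in row 1: changing M[1][0] by delta changes det by delta * cofactor(1,0).
Cofactor C_10 = (-1)^(1+0) * minor(1,0) = -4
Entry delta = 1 - -4 = 5
Det delta = 5 * -4 = -20
New det = 25 + -20 = 5

Answer: 5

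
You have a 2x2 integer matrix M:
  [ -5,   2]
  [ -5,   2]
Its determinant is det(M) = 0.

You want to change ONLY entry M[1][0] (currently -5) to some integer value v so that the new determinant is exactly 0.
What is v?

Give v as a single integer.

Answer: -5

Derivation:
det is linear in entry M[1][0]: det = old_det + (v - -5) * C_10
Cofactor C_10 = -2
Want det = 0: 0 + (v - -5) * -2 = 0
  (v - -5) = 0 / -2 = 0
  v = -5 + (0) = -5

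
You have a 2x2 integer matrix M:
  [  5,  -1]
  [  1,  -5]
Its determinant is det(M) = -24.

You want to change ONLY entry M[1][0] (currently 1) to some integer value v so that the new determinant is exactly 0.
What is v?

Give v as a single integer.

Answer: 25

Derivation:
det is linear in entry M[1][0]: det = old_det + (v - 1) * C_10
Cofactor C_10 = 1
Want det = 0: -24 + (v - 1) * 1 = 0
  (v - 1) = 24 / 1 = 24
  v = 1 + (24) = 25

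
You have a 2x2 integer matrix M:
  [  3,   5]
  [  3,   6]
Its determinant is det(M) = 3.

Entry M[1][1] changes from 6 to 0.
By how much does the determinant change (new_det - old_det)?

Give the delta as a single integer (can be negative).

Cofactor C_11 = 3
Entry delta = 0 - 6 = -6
Det delta = entry_delta * cofactor = -6 * 3 = -18

Answer: -18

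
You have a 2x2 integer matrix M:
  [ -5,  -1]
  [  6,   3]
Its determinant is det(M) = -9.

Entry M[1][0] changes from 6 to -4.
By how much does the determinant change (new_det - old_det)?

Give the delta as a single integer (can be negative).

Answer: -10

Derivation:
Cofactor C_10 = 1
Entry delta = -4 - 6 = -10
Det delta = entry_delta * cofactor = -10 * 1 = -10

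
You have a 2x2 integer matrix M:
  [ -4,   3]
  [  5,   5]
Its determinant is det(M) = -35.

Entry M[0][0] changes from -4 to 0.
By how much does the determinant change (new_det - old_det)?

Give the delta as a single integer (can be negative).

Cofactor C_00 = 5
Entry delta = 0 - -4 = 4
Det delta = entry_delta * cofactor = 4 * 5 = 20

Answer: 20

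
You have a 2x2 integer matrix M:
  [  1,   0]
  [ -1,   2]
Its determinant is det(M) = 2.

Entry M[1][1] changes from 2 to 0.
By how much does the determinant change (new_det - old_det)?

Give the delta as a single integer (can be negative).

Answer: -2

Derivation:
Cofactor C_11 = 1
Entry delta = 0 - 2 = -2
Det delta = entry_delta * cofactor = -2 * 1 = -2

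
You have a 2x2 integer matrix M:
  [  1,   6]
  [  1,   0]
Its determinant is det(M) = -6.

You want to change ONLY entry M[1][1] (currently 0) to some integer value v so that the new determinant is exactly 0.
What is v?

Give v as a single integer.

Answer: 6

Derivation:
det is linear in entry M[1][1]: det = old_det + (v - 0) * C_11
Cofactor C_11 = 1
Want det = 0: -6 + (v - 0) * 1 = 0
  (v - 0) = 6 / 1 = 6
  v = 0 + (6) = 6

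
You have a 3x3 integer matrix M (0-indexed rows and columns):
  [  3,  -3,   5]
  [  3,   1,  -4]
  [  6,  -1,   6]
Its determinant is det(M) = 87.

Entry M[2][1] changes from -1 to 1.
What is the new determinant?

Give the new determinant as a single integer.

Answer: 141

Derivation:
det is linear in row 2: changing M[2][1] by delta changes det by delta * cofactor(2,1).
Cofactor C_21 = (-1)^(2+1) * minor(2,1) = 27
Entry delta = 1 - -1 = 2
Det delta = 2 * 27 = 54
New det = 87 + 54 = 141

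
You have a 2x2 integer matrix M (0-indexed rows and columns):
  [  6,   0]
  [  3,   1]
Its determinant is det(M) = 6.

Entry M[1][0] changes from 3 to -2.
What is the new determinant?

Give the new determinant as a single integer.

det is linear in row 1: changing M[1][0] by delta changes det by delta * cofactor(1,0).
Cofactor C_10 = (-1)^(1+0) * minor(1,0) = 0
Entry delta = -2 - 3 = -5
Det delta = -5 * 0 = 0
New det = 6 + 0 = 6

Answer: 6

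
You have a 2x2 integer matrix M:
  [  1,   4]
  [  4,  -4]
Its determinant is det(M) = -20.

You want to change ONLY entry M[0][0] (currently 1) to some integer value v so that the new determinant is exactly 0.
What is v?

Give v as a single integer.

det is linear in entry M[0][0]: det = old_det + (v - 1) * C_00
Cofactor C_00 = -4
Want det = 0: -20 + (v - 1) * -4 = 0
  (v - 1) = 20 / -4 = -5
  v = 1 + (-5) = -4

Answer: -4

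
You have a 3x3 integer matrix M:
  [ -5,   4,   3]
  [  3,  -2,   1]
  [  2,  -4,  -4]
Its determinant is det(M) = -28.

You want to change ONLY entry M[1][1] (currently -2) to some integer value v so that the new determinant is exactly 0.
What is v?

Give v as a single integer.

det is linear in entry M[1][1]: det = old_det + (v - -2) * C_11
Cofactor C_11 = 14
Want det = 0: -28 + (v - -2) * 14 = 0
  (v - -2) = 28 / 14 = 2
  v = -2 + (2) = 0

Answer: 0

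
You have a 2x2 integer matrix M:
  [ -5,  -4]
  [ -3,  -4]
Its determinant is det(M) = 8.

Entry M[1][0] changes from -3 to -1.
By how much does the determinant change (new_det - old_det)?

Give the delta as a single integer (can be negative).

Cofactor C_10 = 4
Entry delta = -1 - -3 = 2
Det delta = entry_delta * cofactor = 2 * 4 = 8

Answer: 8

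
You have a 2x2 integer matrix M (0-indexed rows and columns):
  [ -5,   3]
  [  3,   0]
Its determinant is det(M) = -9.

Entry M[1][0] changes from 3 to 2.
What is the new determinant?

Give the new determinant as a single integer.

det is linear in row 1: changing M[1][0] by delta changes det by delta * cofactor(1,0).
Cofactor C_10 = (-1)^(1+0) * minor(1,0) = -3
Entry delta = 2 - 3 = -1
Det delta = -1 * -3 = 3
New det = -9 + 3 = -6

Answer: -6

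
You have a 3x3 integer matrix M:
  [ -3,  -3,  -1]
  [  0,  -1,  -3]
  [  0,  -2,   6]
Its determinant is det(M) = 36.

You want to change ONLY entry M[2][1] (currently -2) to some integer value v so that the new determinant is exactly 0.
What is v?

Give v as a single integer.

det is linear in entry M[2][1]: det = old_det + (v - -2) * C_21
Cofactor C_21 = -9
Want det = 0: 36 + (v - -2) * -9 = 0
  (v - -2) = -36 / -9 = 4
  v = -2 + (4) = 2

Answer: 2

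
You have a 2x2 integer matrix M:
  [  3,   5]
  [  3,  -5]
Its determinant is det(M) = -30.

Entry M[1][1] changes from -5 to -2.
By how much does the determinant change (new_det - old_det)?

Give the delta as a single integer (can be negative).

Answer: 9

Derivation:
Cofactor C_11 = 3
Entry delta = -2 - -5 = 3
Det delta = entry_delta * cofactor = 3 * 3 = 9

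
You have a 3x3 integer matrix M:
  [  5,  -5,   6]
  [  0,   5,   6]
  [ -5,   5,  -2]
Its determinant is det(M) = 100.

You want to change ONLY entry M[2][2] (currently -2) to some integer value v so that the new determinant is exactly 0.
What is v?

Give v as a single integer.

Answer: -6

Derivation:
det is linear in entry M[2][2]: det = old_det + (v - -2) * C_22
Cofactor C_22 = 25
Want det = 0: 100 + (v - -2) * 25 = 0
  (v - -2) = -100 / 25 = -4
  v = -2 + (-4) = -6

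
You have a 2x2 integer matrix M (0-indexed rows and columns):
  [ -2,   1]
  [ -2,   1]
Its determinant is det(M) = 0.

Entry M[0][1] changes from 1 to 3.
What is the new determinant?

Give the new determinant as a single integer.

det is linear in row 0: changing M[0][1] by delta changes det by delta * cofactor(0,1).
Cofactor C_01 = (-1)^(0+1) * minor(0,1) = 2
Entry delta = 3 - 1 = 2
Det delta = 2 * 2 = 4
New det = 0 + 4 = 4

Answer: 4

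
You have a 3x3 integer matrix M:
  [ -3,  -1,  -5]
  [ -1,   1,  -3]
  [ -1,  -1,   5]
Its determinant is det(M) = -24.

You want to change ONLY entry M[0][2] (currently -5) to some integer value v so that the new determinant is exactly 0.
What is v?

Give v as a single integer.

Answer: 7

Derivation:
det is linear in entry M[0][2]: det = old_det + (v - -5) * C_02
Cofactor C_02 = 2
Want det = 0: -24 + (v - -5) * 2 = 0
  (v - -5) = 24 / 2 = 12
  v = -5 + (12) = 7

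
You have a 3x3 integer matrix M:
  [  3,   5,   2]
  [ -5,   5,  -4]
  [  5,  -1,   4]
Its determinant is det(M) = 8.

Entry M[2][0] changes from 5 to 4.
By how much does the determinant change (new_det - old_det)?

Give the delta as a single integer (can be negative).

Cofactor C_20 = -30
Entry delta = 4 - 5 = -1
Det delta = entry_delta * cofactor = -1 * -30 = 30

Answer: 30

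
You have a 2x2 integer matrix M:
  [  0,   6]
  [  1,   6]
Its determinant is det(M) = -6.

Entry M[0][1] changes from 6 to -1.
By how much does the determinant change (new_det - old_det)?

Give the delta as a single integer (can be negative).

Cofactor C_01 = -1
Entry delta = -1 - 6 = -7
Det delta = entry_delta * cofactor = -7 * -1 = 7

Answer: 7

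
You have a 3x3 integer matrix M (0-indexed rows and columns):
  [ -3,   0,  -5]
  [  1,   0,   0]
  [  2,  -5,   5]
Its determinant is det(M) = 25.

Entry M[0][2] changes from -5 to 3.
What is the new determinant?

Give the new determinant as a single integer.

Answer: -15

Derivation:
det is linear in row 0: changing M[0][2] by delta changes det by delta * cofactor(0,2).
Cofactor C_02 = (-1)^(0+2) * minor(0,2) = -5
Entry delta = 3 - -5 = 8
Det delta = 8 * -5 = -40
New det = 25 + -40 = -15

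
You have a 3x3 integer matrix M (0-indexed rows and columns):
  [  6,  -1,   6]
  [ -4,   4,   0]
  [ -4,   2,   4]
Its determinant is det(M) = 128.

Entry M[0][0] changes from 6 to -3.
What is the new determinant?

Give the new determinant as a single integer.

Answer: -16

Derivation:
det is linear in row 0: changing M[0][0] by delta changes det by delta * cofactor(0,0).
Cofactor C_00 = (-1)^(0+0) * minor(0,0) = 16
Entry delta = -3 - 6 = -9
Det delta = -9 * 16 = -144
New det = 128 + -144 = -16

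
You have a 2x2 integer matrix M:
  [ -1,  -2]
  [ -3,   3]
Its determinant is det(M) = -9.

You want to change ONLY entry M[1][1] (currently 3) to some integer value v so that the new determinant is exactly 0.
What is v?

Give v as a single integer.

det is linear in entry M[1][1]: det = old_det + (v - 3) * C_11
Cofactor C_11 = -1
Want det = 0: -9 + (v - 3) * -1 = 0
  (v - 3) = 9 / -1 = -9
  v = 3 + (-9) = -6

Answer: -6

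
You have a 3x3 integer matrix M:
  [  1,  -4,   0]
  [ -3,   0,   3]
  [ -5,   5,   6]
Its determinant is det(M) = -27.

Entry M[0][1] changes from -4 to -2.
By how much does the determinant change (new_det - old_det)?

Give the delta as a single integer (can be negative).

Answer: 6

Derivation:
Cofactor C_01 = 3
Entry delta = -2 - -4 = 2
Det delta = entry_delta * cofactor = 2 * 3 = 6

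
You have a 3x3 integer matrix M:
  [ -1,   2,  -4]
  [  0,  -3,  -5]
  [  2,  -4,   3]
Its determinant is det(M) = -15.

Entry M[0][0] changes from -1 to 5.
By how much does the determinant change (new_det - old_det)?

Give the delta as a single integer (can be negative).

Cofactor C_00 = -29
Entry delta = 5 - -1 = 6
Det delta = entry_delta * cofactor = 6 * -29 = -174

Answer: -174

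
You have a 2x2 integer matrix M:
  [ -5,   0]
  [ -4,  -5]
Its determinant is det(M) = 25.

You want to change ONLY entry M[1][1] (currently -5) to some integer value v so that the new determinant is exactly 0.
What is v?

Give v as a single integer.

Answer: 0

Derivation:
det is linear in entry M[1][1]: det = old_det + (v - -5) * C_11
Cofactor C_11 = -5
Want det = 0: 25 + (v - -5) * -5 = 0
  (v - -5) = -25 / -5 = 5
  v = -5 + (5) = 0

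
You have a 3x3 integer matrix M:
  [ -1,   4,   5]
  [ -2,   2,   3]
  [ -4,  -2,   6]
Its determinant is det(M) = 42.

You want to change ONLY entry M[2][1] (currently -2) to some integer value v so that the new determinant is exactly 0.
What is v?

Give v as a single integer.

Answer: 4

Derivation:
det is linear in entry M[2][1]: det = old_det + (v - -2) * C_21
Cofactor C_21 = -7
Want det = 0: 42 + (v - -2) * -7 = 0
  (v - -2) = -42 / -7 = 6
  v = -2 + (6) = 4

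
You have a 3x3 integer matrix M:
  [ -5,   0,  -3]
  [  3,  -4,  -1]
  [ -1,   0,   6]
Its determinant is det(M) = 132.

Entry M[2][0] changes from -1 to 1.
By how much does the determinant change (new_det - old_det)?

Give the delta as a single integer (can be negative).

Cofactor C_20 = -12
Entry delta = 1 - -1 = 2
Det delta = entry_delta * cofactor = 2 * -12 = -24

Answer: -24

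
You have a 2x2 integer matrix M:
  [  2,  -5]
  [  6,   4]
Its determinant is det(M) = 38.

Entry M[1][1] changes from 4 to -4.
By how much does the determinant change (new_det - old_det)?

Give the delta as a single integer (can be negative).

Answer: -16

Derivation:
Cofactor C_11 = 2
Entry delta = -4 - 4 = -8
Det delta = entry_delta * cofactor = -8 * 2 = -16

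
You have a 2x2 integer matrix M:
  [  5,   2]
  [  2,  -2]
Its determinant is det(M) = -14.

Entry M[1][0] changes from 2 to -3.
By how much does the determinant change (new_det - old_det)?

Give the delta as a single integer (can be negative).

Cofactor C_10 = -2
Entry delta = -3 - 2 = -5
Det delta = entry_delta * cofactor = -5 * -2 = 10

Answer: 10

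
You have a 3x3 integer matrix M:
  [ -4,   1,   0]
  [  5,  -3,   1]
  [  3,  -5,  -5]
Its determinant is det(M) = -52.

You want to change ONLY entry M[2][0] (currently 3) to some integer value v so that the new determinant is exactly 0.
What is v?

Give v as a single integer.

det is linear in entry M[2][0]: det = old_det + (v - 3) * C_20
Cofactor C_20 = 1
Want det = 0: -52 + (v - 3) * 1 = 0
  (v - 3) = 52 / 1 = 52
  v = 3 + (52) = 55

Answer: 55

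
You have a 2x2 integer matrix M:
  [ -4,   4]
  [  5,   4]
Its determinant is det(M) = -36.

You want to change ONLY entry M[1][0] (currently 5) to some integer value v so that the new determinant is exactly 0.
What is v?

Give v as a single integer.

Answer: -4

Derivation:
det is linear in entry M[1][0]: det = old_det + (v - 5) * C_10
Cofactor C_10 = -4
Want det = 0: -36 + (v - 5) * -4 = 0
  (v - 5) = 36 / -4 = -9
  v = 5 + (-9) = -4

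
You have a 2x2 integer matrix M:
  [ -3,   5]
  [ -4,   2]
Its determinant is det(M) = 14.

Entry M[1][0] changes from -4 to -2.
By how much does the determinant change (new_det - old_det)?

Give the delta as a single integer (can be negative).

Answer: -10

Derivation:
Cofactor C_10 = -5
Entry delta = -2 - -4 = 2
Det delta = entry_delta * cofactor = 2 * -5 = -10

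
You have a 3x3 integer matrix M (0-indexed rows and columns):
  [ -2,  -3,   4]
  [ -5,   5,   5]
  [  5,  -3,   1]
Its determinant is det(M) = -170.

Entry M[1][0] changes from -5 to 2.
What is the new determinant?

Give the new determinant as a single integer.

det is linear in row 1: changing M[1][0] by delta changes det by delta * cofactor(1,0).
Cofactor C_10 = (-1)^(1+0) * minor(1,0) = -9
Entry delta = 2 - -5 = 7
Det delta = 7 * -9 = -63
New det = -170 + -63 = -233

Answer: -233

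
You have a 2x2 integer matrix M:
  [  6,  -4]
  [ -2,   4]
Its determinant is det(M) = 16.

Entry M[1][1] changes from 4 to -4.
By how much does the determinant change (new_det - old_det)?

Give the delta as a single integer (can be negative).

Answer: -48

Derivation:
Cofactor C_11 = 6
Entry delta = -4 - 4 = -8
Det delta = entry_delta * cofactor = -8 * 6 = -48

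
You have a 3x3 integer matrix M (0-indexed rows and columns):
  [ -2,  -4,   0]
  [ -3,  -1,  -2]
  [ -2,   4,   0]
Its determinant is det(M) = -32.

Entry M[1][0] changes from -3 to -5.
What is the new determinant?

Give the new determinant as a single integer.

Answer: -32

Derivation:
det is linear in row 1: changing M[1][0] by delta changes det by delta * cofactor(1,0).
Cofactor C_10 = (-1)^(1+0) * minor(1,0) = 0
Entry delta = -5 - -3 = -2
Det delta = -2 * 0 = 0
New det = -32 + 0 = -32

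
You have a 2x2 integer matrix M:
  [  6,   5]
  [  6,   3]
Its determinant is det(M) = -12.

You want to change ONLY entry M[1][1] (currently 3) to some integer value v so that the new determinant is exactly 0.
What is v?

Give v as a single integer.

det is linear in entry M[1][1]: det = old_det + (v - 3) * C_11
Cofactor C_11 = 6
Want det = 0: -12 + (v - 3) * 6 = 0
  (v - 3) = 12 / 6 = 2
  v = 3 + (2) = 5

Answer: 5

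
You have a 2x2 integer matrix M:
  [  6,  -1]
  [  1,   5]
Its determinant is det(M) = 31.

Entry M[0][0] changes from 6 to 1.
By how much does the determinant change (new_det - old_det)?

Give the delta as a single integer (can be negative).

Cofactor C_00 = 5
Entry delta = 1 - 6 = -5
Det delta = entry_delta * cofactor = -5 * 5 = -25

Answer: -25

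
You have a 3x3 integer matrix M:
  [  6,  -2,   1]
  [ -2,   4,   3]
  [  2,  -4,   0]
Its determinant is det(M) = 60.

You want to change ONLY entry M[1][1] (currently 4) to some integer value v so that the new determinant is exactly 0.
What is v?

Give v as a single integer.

det is linear in entry M[1][1]: det = old_det + (v - 4) * C_11
Cofactor C_11 = -2
Want det = 0: 60 + (v - 4) * -2 = 0
  (v - 4) = -60 / -2 = 30
  v = 4 + (30) = 34

Answer: 34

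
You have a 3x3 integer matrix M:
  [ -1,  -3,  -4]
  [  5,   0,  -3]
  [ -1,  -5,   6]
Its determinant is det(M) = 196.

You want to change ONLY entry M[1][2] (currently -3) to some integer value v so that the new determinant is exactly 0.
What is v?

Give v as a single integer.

det is linear in entry M[1][2]: det = old_det + (v - -3) * C_12
Cofactor C_12 = -2
Want det = 0: 196 + (v - -3) * -2 = 0
  (v - -3) = -196 / -2 = 98
  v = -3 + (98) = 95

Answer: 95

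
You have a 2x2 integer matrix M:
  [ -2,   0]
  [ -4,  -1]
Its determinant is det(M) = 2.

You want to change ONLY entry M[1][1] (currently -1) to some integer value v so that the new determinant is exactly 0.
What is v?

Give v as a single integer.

Answer: 0

Derivation:
det is linear in entry M[1][1]: det = old_det + (v - -1) * C_11
Cofactor C_11 = -2
Want det = 0: 2 + (v - -1) * -2 = 0
  (v - -1) = -2 / -2 = 1
  v = -1 + (1) = 0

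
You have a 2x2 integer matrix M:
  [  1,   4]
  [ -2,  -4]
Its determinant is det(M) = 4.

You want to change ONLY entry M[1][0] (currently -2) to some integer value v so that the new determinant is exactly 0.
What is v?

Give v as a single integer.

det is linear in entry M[1][0]: det = old_det + (v - -2) * C_10
Cofactor C_10 = -4
Want det = 0: 4 + (v - -2) * -4 = 0
  (v - -2) = -4 / -4 = 1
  v = -2 + (1) = -1

Answer: -1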